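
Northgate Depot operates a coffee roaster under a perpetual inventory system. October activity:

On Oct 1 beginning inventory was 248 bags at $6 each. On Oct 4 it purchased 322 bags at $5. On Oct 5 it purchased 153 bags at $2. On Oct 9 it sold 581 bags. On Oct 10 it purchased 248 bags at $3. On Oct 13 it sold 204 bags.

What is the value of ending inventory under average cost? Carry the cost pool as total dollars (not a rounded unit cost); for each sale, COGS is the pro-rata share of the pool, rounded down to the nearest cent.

Ending inventory = $673.69

After Oct 1: 248 on hand, pool $1,488.00 (≈ $6.0000 each)
After Oct 4: 570 on hand, pool $3,098.00 (≈ $5.4351 each)
After Oct 5: 723 on hand, pool $3,404.00 (≈ $4.7082 each)
Oct 9, sell 581: 581/723 × $3,404.00 → $2,735.44
After Oct 10: 390 on hand, pool $1,412.56 (≈ $3.6219 each)
Oct 13, sell 204: 204/390 × $1,412.56 → $738.87
Total COGS = $2,735.44 + $738.87 = $3,474.31
Ending inventory (cost pool remaining) = $673.69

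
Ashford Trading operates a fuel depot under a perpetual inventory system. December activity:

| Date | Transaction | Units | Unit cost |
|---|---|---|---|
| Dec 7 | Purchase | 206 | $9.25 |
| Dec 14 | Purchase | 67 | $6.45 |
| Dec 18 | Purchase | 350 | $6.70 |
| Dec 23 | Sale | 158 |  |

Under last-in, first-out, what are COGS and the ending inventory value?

Dec 23, 158 sold [LIFO — newest first]: 158 @ $6.70 = $1,058.60
Ending inventory: 206 @ $9.25 + 67 @ $6.45 + 192 @ $6.70 = $3,624.05

COGS = $1,058.60; ending inventory = $3,624.05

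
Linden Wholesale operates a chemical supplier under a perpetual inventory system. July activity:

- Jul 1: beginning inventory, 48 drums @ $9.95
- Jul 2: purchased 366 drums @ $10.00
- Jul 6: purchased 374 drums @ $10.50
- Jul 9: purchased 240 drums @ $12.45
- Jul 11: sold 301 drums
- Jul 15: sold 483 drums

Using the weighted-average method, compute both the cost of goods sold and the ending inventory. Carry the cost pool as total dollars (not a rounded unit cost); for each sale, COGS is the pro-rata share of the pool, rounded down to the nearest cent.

After Jul 1: 48 on hand, pool $477.60 (≈ $9.9500 each)
After Jul 2: 414 on hand, pool $4,137.60 (≈ $9.9942 each)
After Jul 6: 788 on hand, pool $8,064.60 (≈ $10.2343 each)
After Jul 9: 1028 on hand, pool $11,052.60 (≈ $10.7516 each)
Jul 11, sell 301: 301/1028 × $11,052.60 → $3,236.21
Jul 15, sell 483: 483/727 × $7,816.39 → $5,193.00
Total COGS = $3,236.21 + $5,193.00 = $8,429.21
Ending inventory (cost pool remaining) = $2,623.39
Check: goods available $11,052.60 = COGS $8,429.21 + ending $2,623.39

COGS = $8,429.21; ending inventory = $2,623.39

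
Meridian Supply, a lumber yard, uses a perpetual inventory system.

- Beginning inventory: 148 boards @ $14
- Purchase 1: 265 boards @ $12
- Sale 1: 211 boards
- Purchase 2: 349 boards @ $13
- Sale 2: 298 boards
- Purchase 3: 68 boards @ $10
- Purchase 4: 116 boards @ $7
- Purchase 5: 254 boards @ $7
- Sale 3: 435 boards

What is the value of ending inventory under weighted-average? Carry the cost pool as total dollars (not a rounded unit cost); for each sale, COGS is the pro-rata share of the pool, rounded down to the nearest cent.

After Beginning: 148 on hand, pool $2,072.00 (≈ $14.0000 each)
After Purchase 1: 413 on hand, pool $5,252.00 (≈ $12.7167 each)
Sale 1, sell 211: 211/413 × $5,252.00 → $2,683.22
After Purchase 2: 551 on hand, pool $7,105.78 (≈ $12.8962 each)
Sale 2, sell 298: 298/551 × $7,105.78 → $3,843.05
After Purchase 3: 321 on hand, pool $3,942.73 (≈ $12.2826 each)
After Purchase 4: 437 on hand, pool $4,754.73 (≈ $10.8804 each)
After Purchase 5: 691 on hand, pool $6,532.73 (≈ $9.4540 each)
Sale 3, sell 435: 435/691 × $6,532.73 → $4,112.50
Total COGS = $2,683.22 + $3,843.05 + $4,112.50 = $10,638.77
Ending inventory (cost pool remaining) = $2,420.23

Ending inventory = $2,420.23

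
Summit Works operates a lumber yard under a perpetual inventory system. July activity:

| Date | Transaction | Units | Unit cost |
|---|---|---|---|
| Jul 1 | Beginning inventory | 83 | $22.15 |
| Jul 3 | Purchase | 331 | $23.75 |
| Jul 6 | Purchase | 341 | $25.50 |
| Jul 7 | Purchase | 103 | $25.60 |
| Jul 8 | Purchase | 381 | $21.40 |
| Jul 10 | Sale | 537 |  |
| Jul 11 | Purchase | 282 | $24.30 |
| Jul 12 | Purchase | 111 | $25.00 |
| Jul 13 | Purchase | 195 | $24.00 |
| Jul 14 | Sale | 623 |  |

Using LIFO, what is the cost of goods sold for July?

Jul 10, 537 sold [LIFO — newest first]: 381 @ $21.40 + 103 @ $25.60 + 53 @ $25.50 = $12,141.70
Jul 14, 623 sold [LIFO — newest first]: 195 @ $24.00 + 111 @ $25.00 + 282 @ $24.30 + 35 @ $25.50 = $15,200.10
Total COGS = $12,141.70 + $15,200.10 = $27,341.80
Ending inventory: 83 @ $22.15 + 331 @ $23.75 + 253 @ $25.50 = $16,151.20

COGS = $27,341.80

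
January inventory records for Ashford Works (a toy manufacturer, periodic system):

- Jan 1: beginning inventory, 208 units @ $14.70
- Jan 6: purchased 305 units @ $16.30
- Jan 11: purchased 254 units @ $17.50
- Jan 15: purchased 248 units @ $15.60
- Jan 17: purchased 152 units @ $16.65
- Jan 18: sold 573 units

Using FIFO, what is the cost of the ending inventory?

Jan 18, 573 sold [FIFO — oldest first]: 208 @ $14.70 + 305 @ $16.30 + 60 @ $17.50 = $9,079.10
Ending inventory: 194 @ $17.50 + 248 @ $15.60 + 152 @ $16.65 = $9,794.60

Ending inventory = $9,794.60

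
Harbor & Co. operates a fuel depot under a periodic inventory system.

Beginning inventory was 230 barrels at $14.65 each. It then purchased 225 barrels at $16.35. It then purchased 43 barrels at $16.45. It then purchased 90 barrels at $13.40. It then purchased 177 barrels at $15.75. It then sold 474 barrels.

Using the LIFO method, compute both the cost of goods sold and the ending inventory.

Sale 1 (474) [LIFO — newest first]: 177 @ $15.75 + 90 @ $13.40 + 43 @ $16.45 + 164 @ $16.35 = $7,382.50
Ending inventory: 230 @ $14.65 + 61 @ $16.35 = $4,366.85
Check: goods available $11,749.35 = COGS $7,382.50 + ending $4,366.85

COGS = $7,382.50; ending inventory = $4,366.85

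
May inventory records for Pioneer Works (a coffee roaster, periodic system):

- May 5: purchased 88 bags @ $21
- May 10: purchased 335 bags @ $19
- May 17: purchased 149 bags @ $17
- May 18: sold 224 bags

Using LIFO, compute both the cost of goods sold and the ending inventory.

May 18, 224 sold [LIFO — newest first]: 149 @ $17 + 75 @ $19 = $3,958
Ending inventory: 88 @ $21 + 260 @ $19 = $6,788
Check: goods available $10,746 = COGS $3,958 + ending $6,788

COGS = $3,958; ending inventory = $6,788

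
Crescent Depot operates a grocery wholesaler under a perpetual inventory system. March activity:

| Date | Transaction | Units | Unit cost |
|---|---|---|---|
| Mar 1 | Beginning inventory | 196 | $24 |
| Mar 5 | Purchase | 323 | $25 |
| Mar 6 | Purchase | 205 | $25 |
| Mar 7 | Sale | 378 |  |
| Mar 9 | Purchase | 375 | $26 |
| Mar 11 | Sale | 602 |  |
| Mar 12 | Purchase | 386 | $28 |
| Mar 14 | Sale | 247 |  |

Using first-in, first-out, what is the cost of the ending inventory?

Ending inventory = $7,224

Mar 7, 378 sold [FIFO — oldest first]: 196 @ $24 + 182 @ $25 = $9,254
Mar 11, 602 sold [FIFO — oldest first]: 141 @ $25 + 205 @ $25 + 256 @ $26 = $15,306
Mar 14, 247 sold [FIFO — oldest first]: 119 @ $26 + 128 @ $28 = $6,678
Total COGS = $9,254 + $15,306 + $6,678 = $31,238
Ending inventory: 258 @ $28 = $7,224
Check: goods available $38,462 = COGS $31,238 + ending $7,224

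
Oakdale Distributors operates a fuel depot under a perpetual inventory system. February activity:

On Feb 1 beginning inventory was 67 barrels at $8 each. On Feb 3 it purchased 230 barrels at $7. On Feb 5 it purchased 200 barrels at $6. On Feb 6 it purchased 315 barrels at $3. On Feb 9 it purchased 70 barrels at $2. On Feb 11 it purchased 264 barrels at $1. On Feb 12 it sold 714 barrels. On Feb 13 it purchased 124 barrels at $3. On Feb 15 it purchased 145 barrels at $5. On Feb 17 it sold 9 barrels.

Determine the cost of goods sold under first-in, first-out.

Feb 12, 714 sold [FIFO — oldest first]: 67 @ $8 + 230 @ $7 + 200 @ $6 + 217 @ $3 = $3,997
Feb 17, 9 sold [FIFO — oldest first]: 9 @ $3 = $27
Total COGS = $3,997 + $27 = $4,024
Ending inventory: 89 @ $3 + 70 @ $2 + 264 @ $1 + 124 @ $3 + 145 @ $5 = $1,768

COGS = $4,024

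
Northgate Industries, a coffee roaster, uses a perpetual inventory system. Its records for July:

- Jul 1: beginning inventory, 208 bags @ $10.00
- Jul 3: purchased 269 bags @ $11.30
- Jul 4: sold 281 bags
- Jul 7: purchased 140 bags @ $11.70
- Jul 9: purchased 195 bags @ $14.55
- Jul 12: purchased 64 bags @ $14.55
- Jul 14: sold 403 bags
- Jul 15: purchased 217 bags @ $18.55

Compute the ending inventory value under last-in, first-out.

Ending inventory = $5,945.35

Jul 4, 281 sold [LIFO — newest first]: 269 @ $11.30 + 12 @ $10.00 = $3,159.70
Jul 14, 403 sold [LIFO — newest first]: 64 @ $14.55 + 195 @ $14.55 + 140 @ $11.70 + 4 @ $10.00 = $5,446.45
Total COGS = $3,159.70 + $5,446.45 = $8,606.15
Ending inventory: 192 @ $10.00 + 217 @ $18.55 = $5,945.35
Check: goods available $14,551.50 = COGS $8,606.15 + ending $5,945.35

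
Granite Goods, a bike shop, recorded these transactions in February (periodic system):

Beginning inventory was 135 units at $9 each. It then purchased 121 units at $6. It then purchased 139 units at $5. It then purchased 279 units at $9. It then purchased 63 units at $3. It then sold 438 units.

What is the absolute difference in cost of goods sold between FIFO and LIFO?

FIFO COGS: 135 @ $9 + 121 @ $6 + 139 @ $5 + 43 @ $9 = $3,023
LIFO COGS: 63 @ $3 + 279 @ $9 + 96 @ $5 = $3,180
Difference = |$3,023 − $3,180| = $157

$157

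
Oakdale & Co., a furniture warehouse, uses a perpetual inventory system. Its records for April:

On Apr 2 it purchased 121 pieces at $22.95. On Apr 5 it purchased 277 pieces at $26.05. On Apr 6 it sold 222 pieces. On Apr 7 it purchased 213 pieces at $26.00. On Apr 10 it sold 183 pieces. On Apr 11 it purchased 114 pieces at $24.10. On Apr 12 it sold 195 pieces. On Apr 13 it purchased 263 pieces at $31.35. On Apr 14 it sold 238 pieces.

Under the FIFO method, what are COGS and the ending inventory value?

Apr 6, 222 sold [FIFO — oldest first]: 121 @ $22.95 + 101 @ $26.05 = $5,408.00
Apr 10, 183 sold [FIFO — oldest first]: 176 @ $26.05 + 7 @ $26.00 = $4,766.80
Apr 12, 195 sold [FIFO — oldest first]: 195 @ $26.00 = $5,070.00
Apr 14, 238 sold [FIFO — oldest first]: 11 @ $26.00 + 114 @ $24.10 + 113 @ $31.35 = $6,575.95
Total COGS = $5,408.00 + $4,766.80 + $5,070.00 + $6,575.95 = $21,820.75
Ending inventory: 150 @ $31.35 = $4,702.50
Check: goods available $26,523.25 = COGS $21,820.75 + ending $4,702.50

COGS = $21,820.75; ending inventory = $4,702.50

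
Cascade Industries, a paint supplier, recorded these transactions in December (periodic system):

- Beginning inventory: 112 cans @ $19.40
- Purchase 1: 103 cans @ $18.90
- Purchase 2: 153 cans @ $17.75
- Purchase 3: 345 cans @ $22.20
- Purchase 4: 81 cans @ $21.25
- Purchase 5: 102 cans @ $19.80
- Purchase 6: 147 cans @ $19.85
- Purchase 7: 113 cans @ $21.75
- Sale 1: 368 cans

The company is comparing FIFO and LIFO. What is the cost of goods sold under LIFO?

FIFO COGS: 112 @ $19.40 + 103 @ $18.90 + 153 @ $17.75 = $6,835.25
LIFO COGS: 113 @ $21.75 + 147 @ $19.85 + 102 @ $19.80 + 6 @ $21.25 = $7,522.80

COGS = $7,522.80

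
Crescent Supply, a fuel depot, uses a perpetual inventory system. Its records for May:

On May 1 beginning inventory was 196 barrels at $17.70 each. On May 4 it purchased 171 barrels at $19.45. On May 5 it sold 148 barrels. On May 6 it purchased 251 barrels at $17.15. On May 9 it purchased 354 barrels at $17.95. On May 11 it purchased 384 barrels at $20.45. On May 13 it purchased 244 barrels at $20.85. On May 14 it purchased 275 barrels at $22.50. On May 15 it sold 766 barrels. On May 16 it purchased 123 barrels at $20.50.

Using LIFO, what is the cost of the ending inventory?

May 5, 148 sold [LIFO — newest first]: 148 @ $19.45 = $2,878.60
May 15, 766 sold [LIFO — newest first]: 275 @ $22.50 + 244 @ $20.85 + 247 @ $20.45 = $16,326.05
Total COGS = $2,878.60 + $16,326.05 = $19,204.65
Ending inventory: 196 @ $17.70 + 23 @ $19.45 + 251 @ $17.15 + 354 @ $17.95 + 137 @ $20.45 + 123 @ $20.50 = $19,898.65

Ending inventory = $19,898.65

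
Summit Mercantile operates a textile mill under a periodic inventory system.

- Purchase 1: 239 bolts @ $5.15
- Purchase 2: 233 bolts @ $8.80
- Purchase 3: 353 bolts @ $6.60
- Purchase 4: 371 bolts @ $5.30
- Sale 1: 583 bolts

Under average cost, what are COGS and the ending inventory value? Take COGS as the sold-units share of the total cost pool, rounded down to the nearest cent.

Sale 1, sell 583: 583/1196 × $7,577.35 → $3,693.64
Ending inventory (cost pool remaining) = $3,883.71

COGS = $3,693.64; ending inventory = $3,883.71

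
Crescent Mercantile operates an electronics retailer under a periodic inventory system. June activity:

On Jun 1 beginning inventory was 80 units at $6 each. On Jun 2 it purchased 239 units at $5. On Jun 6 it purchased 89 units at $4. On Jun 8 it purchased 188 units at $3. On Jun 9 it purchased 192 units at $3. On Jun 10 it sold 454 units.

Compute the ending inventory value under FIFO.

Ending inventory = $1,002

Jun 10, 454 sold [FIFO — oldest first]: 80 @ $6 + 239 @ $5 + 89 @ $4 + 46 @ $3 = $2,169
Ending inventory: 142 @ $3 + 192 @ $3 = $1,002
Check: goods available $3,171 = COGS $2,169 + ending $1,002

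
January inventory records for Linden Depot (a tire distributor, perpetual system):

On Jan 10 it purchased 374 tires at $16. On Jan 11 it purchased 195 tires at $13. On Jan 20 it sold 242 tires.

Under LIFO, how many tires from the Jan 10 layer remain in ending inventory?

327

Jan 20, 242 sold [LIFO — newest first]: 195 @ $13 + 47 @ $16 = $3,287
Ending inventory: 327 @ $16 = $5,232
Check: goods available $8,519 = COGS $3,287 + ending $5,232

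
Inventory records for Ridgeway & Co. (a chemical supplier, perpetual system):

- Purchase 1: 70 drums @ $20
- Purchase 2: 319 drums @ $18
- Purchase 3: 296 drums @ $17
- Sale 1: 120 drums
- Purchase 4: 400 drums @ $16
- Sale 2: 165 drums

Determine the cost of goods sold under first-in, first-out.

Sale 1 (120) [FIFO — oldest first]: 70 @ $20 + 50 @ $18 = $2,300
Sale 2 (165) [FIFO — oldest first]: 165 @ $18 = $2,970
Total COGS = $2,300 + $2,970 = $5,270
Ending inventory: 104 @ $18 + 296 @ $17 + 400 @ $16 = $13,304

COGS = $5,270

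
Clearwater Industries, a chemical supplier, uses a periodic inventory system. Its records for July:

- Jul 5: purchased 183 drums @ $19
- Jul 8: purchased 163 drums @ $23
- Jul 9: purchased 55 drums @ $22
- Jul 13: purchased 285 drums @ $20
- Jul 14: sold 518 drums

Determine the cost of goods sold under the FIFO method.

Jul 14, 518 sold [FIFO — oldest first]: 183 @ $19 + 163 @ $23 + 55 @ $22 + 117 @ $20 = $10,776
Ending inventory: 168 @ $20 = $3,360

COGS = $10,776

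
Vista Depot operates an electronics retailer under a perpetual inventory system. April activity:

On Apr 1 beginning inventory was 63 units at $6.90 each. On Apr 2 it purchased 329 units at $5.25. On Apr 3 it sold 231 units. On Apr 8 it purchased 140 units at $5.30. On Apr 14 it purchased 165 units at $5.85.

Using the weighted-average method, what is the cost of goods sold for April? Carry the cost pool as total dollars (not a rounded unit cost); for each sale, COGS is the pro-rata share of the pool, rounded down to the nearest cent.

COGS = $1,274.00

After Apr 1: 63 on hand, pool $434.70 (≈ $6.9000 each)
After Apr 2: 392 on hand, pool $2,161.95 (≈ $5.5152 each)
Apr 3, sell 231: 231/392 × $2,161.95 → $1,274.00
After Apr 8: 301 on hand, pool $1,629.95 (≈ $5.4151 each)
After Apr 14: 466 on hand, pool $2,595.20 (≈ $5.5691 each)
Ending inventory (cost pool remaining) = $2,595.20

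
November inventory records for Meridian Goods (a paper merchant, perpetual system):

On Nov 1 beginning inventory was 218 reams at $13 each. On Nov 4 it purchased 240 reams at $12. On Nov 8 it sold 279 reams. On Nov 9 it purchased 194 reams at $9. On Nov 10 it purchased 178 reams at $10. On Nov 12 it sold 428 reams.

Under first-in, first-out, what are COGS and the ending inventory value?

Nov 8, 279 sold [FIFO — oldest first]: 218 @ $13 + 61 @ $12 = $3,566
Nov 12, 428 sold [FIFO — oldest first]: 179 @ $12 + 194 @ $9 + 55 @ $10 = $4,444
Total COGS = $3,566 + $4,444 = $8,010
Ending inventory: 123 @ $10 = $1,230

COGS = $8,010; ending inventory = $1,230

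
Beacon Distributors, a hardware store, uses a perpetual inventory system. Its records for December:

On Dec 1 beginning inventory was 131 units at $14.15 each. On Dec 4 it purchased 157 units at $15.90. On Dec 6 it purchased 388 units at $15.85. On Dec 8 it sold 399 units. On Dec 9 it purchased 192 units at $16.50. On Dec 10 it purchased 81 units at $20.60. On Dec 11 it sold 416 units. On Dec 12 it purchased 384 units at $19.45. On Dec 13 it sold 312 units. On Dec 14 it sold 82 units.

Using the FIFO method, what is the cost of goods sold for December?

COGS = $20,393.35

Dec 8, 399 sold [FIFO — oldest first]: 131 @ $14.15 + 157 @ $15.90 + 111 @ $15.85 = $6,109.30
Dec 11, 416 sold [FIFO — oldest first]: 277 @ $15.85 + 139 @ $16.50 = $6,683.95
Dec 13, 312 sold [FIFO — oldest first]: 53 @ $16.50 + 81 @ $20.60 + 178 @ $19.45 = $6,005.20
Dec 14, 82 sold [FIFO — oldest first]: 82 @ $19.45 = $1,594.90
Total COGS = $6,109.30 + $6,683.95 + $6,005.20 + $1,594.90 = $20,393.35
Ending inventory: 124 @ $19.45 = $2,411.80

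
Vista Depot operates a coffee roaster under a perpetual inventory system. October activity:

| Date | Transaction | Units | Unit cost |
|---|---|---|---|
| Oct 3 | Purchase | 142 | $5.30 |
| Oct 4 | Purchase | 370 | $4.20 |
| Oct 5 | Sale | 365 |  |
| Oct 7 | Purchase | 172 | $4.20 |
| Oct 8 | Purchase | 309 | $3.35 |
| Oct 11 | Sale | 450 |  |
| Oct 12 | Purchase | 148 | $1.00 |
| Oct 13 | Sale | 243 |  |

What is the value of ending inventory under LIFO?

Oct 5, 365 sold [LIFO — newest first]: 365 @ $4.20 = $1,533.00
Oct 11, 450 sold [LIFO — newest first]: 309 @ $3.35 + 141 @ $4.20 = $1,627.35
Oct 13, 243 sold [LIFO — newest first]: 148 @ $1.00 + 31 @ $4.20 + 5 @ $4.20 + 59 @ $5.30 = $611.90
Total COGS = $1,533.00 + $1,627.35 + $611.90 = $3,772.25
Ending inventory: 83 @ $5.30 = $439.90

Ending inventory = $439.90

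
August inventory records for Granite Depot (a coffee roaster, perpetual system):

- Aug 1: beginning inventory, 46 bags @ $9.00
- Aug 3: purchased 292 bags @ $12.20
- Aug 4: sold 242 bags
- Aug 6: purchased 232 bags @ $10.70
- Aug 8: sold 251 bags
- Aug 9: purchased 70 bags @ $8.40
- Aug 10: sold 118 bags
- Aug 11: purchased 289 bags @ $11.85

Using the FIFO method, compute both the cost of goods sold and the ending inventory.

COGS = $6,803.20; ending inventory = $3,668.25

Aug 4, 242 sold [FIFO — oldest first]: 46 @ $9.00 + 196 @ $12.20 = $2,805.20
Aug 8, 251 sold [FIFO — oldest first]: 96 @ $12.20 + 155 @ $10.70 = $2,829.70
Aug 10, 118 sold [FIFO — oldest first]: 77 @ $10.70 + 41 @ $8.40 = $1,168.30
Total COGS = $2,805.20 + $2,829.70 + $1,168.30 = $6,803.20
Ending inventory: 29 @ $8.40 + 289 @ $11.85 = $3,668.25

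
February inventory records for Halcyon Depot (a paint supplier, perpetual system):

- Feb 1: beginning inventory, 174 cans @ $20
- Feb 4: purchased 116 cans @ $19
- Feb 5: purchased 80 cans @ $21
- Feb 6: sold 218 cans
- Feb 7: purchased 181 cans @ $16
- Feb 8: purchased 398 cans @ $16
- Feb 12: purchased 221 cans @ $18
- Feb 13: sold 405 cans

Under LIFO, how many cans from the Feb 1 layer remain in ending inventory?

152

Feb 6, 218 sold [LIFO — newest first]: 80 @ $21 + 116 @ $19 + 22 @ $20 = $4,324
Feb 13, 405 sold [LIFO — newest first]: 221 @ $18 + 184 @ $16 = $6,922
Total COGS = $4,324 + $6,922 = $11,246
Ending inventory: 152 @ $20 + 181 @ $16 + 214 @ $16 = $9,360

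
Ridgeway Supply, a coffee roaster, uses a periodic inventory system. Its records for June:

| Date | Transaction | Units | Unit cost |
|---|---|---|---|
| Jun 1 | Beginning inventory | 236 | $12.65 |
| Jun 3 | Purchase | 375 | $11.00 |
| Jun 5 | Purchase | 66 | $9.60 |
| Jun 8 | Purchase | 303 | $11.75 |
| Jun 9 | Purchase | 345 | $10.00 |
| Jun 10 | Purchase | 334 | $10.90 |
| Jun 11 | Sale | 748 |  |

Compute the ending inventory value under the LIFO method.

Ending inventory = $10,493.50

Jun 11, 748 sold [LIFO — newest first]: 334 @ $10.90 + 345 @ $10.00 + 69 @ $11.75 = $7,901.35
Ending inventory: 236 @ $12.65 + 375 @ $11.00 + 66 @ $9.60 + 234 @ $11.75 = $10,493.50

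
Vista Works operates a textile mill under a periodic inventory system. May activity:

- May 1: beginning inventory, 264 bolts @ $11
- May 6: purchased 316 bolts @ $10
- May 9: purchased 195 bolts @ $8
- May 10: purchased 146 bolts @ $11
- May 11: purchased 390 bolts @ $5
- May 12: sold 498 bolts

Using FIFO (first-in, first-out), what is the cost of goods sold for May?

COGS = $5,244

May 12, 498 sold [FIFO — oldest first]: 264 @ $11 + 234 @ $10 = $5,244
Ending inventory: 82 @ $10 + 195 @ $8 + 146 @ $11 + 390 @ $5 = $5,936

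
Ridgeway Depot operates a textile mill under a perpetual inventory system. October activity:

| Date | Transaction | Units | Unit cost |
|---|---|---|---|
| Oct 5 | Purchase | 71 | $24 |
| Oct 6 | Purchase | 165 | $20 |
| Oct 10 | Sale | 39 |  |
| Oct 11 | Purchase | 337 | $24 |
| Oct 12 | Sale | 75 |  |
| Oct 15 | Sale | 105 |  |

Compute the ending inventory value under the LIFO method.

Oct 10, 39 sold [LIFO — newest first]: 39 @ $20 = $780
Oct 12, 75 sold [LIFO — newest first]: 75 @ $24 = $1,800
Oct 15, 105 sold [LIFO — newest first]: 105 @ $24 = $2,520
Total COGS = $780 + $1,800 + $2,520 = $5,100
Ending inventory: 71 @ $24 + 126 @ $20 + 157 @ $24 = $7,992
Check: goods available $13,092 = COGS $5,100 + ending $7,992

Ending inventory = $7,992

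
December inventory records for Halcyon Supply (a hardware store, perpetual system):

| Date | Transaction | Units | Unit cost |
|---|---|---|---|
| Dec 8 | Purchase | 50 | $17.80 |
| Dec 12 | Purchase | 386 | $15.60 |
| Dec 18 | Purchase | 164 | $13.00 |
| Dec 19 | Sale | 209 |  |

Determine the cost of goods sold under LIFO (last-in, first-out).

Dec 19, 209 sold [LIFO — newest first]: 164 @ $13.00 + 45 @ $15.60 = $2,834.00
Ending inventory: 50 @ $17.80 + 341 @ $15.60 = $6,209.60

COGS = $2,834.00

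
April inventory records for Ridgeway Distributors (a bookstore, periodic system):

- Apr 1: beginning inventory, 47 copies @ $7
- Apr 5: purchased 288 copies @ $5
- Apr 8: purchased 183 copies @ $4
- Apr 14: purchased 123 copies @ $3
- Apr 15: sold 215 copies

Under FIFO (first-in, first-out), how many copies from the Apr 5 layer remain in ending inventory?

Apr 15, 215 sold [FIFO — oldest first]: 47 @ $7 + 168 @ $5 = $1,169
Ending inventory: 120 @ $5 + 183 @ $4 + 123 @ $3 = $1,701

120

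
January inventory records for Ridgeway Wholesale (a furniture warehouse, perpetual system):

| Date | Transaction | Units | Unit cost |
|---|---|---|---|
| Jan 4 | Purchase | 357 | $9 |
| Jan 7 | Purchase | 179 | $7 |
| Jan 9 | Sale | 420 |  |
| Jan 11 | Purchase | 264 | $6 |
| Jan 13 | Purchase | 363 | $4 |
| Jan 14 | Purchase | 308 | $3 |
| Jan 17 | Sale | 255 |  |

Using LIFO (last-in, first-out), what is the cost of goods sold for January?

Jan 9, 420 sold [LIFO — newest first]: 179 @ $7 + 241 @ $9 = $3,422
Jan 17, 255 sold [LIFO — newest first]: 255 @ $3 = $765
Total COGS = $3,422 + $765 = $4,187
Ending inventory: 116 @ $9 + 264 @ $6 + 363 @ $4 + 53 @ $3 = $4,239

COGS = $4,187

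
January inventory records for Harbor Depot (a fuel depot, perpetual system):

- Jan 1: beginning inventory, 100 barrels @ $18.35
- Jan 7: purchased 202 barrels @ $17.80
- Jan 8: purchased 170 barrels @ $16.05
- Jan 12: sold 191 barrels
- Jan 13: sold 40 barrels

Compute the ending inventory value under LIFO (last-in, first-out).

Ending inventory = $4,344.80

Jan 12, 191 sold [LIFO — newest first]: 170 @ $16.05 + 21 @ $17.80 = $3,102.30
Jan 13, 40 sold [LIFO — newest first]: 40 @ $17.80 = $712.00
Total COGS = $3,102.30 + $712.00 = $3,814.30
Ending inventory: 100 @ $18.35 + 141 @ $17.80 = $4,344.80
Check: goods available $8,159.10 = COGS $3,814.30 + ending $4,344.80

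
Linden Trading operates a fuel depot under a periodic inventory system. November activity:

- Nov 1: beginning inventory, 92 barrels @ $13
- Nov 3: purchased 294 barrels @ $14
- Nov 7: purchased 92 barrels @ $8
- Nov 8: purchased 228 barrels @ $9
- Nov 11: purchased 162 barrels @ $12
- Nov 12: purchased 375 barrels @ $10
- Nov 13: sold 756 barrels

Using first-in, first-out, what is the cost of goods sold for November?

COGS = $8,700

Nov 13, 756 sold [FIFO — oldest first]: 92 @ $13 + 294 @ $14 + 92 @ $8 + 228 @ $9 + 50 @ $12 = $8,700
Ending inventory: 112 @ $12 + 375 @ $10 = $5,094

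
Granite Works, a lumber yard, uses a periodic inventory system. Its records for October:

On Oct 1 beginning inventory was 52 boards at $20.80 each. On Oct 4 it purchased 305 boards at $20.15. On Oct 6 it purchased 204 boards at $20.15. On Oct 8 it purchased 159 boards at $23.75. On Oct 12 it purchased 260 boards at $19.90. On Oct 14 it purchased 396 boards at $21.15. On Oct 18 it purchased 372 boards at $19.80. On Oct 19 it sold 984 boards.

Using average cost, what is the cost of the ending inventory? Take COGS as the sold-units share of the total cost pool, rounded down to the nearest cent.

Ending inventory = $15,747.32

Oct 19, sell 984: 984/1748 × $36,029.20 → $20,281.88
Ending inventory (cost pool remaining) = $15,747.32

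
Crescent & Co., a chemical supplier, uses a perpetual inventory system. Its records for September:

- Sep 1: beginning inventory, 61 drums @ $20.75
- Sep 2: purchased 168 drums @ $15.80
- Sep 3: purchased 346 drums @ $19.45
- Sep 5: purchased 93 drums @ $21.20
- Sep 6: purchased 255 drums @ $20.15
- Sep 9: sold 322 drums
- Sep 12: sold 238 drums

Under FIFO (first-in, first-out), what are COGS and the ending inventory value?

Sep 9, 322 sold [FIFO — oldest first]: 61 @ $20.75 + 168 @ $15.80 + 93 @ $19.45 = $5,729.00
Sep 12, 238 sold [FIFO — oldest first]: 238 @ $19.45 = $4,629.10
Total COGS = $5,729.00 + $4,629.10 = $10,358.10
Ending inventory: 15 @ $19.45 + 93 @ $21.20 + 255 @ $20.15 = $7,401.60

COGS = $10,358.10; ending inventory = $7,401.60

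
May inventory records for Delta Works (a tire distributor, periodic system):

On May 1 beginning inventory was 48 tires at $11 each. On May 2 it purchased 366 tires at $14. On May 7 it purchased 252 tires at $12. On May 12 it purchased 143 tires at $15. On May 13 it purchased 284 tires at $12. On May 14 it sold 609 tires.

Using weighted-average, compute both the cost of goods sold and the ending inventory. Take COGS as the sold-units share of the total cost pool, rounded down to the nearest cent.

May 14, sell 609: 609/1093 × $14,229.00 → $7,928.14
Ending inventory (cost pool remaining) = $6,300.86

COGS = $7,928.14; ending inventory = $6,300.86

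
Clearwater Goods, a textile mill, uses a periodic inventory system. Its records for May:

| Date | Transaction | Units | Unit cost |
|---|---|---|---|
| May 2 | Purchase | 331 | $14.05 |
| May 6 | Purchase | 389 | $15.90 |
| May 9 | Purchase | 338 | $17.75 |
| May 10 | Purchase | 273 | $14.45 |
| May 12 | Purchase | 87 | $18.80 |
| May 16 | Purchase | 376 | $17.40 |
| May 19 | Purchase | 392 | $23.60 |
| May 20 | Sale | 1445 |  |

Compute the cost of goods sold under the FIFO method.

May 20, 1445 sold [FIFO — oldest first]: 331 @ $14.05 + 389 @ $15.90 + 338 @ $17.75 + 273 @ $14.45 + 87 @ $18.80 + 27 @ $17.40 = $22,885.40
Ending inventory: 349 @ $17.40 + 392 @ $23.60 = $15,323.80

COGS = $22,885.40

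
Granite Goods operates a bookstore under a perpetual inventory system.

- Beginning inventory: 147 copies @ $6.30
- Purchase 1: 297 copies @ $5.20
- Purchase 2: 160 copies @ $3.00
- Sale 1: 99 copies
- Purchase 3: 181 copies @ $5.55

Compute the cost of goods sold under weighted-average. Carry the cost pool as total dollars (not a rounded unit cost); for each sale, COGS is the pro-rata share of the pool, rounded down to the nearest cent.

After Beginning: 147 on hand, pool $926.10 (≈ $6.3000 each)
After Purchase 1: 444 on hand, pool $2,470.50 (≈ $5.5642 each)
After Purchase 2: 604 on hand, pool $2,950.50 (≈ $4.8849 each)
Sale 1, sell 99: 99/604 × $2,950.50 → $483.60
After Purchase 3: 686 on hand, pool $3,471.45 (≈ $5.0604 each)
Ending inventory (cost pool remaining) = $3,471.45
Check: goods available $3,955.05 = COGS $483.60 + ending $3,471.45

COGS = $483.60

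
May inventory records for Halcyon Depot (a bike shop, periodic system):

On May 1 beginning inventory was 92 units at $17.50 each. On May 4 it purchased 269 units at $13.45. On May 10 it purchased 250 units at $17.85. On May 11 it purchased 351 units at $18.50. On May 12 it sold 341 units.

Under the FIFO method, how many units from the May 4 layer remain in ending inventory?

May 12, 341 sold [FIFO — oldest first]: 92 @ $17.50 + 249 @ $13.45 = $4,959.05
Ending inventory: 20 @ $13.45 + 250 @ $17.85 + 351 @ $18.50 = $11,225.00

20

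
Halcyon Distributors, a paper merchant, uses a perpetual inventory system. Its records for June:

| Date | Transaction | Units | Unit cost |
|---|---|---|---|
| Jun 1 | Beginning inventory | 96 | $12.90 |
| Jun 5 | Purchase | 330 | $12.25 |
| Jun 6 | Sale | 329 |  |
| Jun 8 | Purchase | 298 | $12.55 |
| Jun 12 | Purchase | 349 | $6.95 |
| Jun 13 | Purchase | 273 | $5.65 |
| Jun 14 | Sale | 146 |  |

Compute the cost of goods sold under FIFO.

COGS = $5,895.85

Jun 6, 329 sold [FIFO — oldest first]: 96 @ $12.90 + 233 @ $12.25 = $4,092.65
Jun 14, 146 sold [FIFO — oldest first]: 97 @ $12.25 + 49 @ $12.55 = $1,803.20
Total COGS = $4,092.65 + $1,803.20 = $5,895.85
Ending inventory: 249 @ $12.55 + 349 @ $6.95 + 273 @ $5.65 = $7,092.95
Check: goods available $12,988.80 = COGS $5,895.85 + ending $7,092.95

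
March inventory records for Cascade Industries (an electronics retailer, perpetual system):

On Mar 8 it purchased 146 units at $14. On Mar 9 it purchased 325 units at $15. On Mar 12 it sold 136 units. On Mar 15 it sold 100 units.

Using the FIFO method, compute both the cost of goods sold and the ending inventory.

COGS = $3,394; ending inventory = $3,525

Mar 12, 136 sold [FIFO — oldest first]: 136 @ $14 = $1,904
Mar 15, 100 sold [FIFO — oldest first]: 10 @ $14 + 90 @ $15 = $1,490
Total COGS = $1,904 + $1,490 = $3,394
Ending inventory: 235 @ $15 = $3,525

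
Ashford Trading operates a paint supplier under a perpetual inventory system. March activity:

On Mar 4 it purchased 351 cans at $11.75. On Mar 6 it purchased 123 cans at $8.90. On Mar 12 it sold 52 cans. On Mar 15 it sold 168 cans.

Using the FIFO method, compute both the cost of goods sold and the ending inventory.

Mar 12, 52 sold [FIFO — oldest first]: 52 @ $11.75 = $611.00
Mar 15, 168 sold [FIFO — oldest first]: 168 @ $11.75 = $1,974.00
Total COGS = $611.00 + $1,974.00 = $2,585.00
Ending inventory: 131 @ $11.75 + 123 @ $8.90 = $2,633.95
Check: goods available $5,218.95 = COGS $2,585.00 + ending $2,633.95

COGS = $2,585.00; ending inventory = $2,633.95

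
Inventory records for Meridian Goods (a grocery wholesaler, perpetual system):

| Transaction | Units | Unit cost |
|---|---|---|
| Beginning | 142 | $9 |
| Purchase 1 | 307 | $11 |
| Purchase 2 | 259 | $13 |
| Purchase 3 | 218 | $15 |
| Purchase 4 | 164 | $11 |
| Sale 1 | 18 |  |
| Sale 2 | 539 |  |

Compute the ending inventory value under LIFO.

Sale 1 (18) [LIFO — newest first]: 18 @ $11 = $198
Sale 2 (539) [LIFO — newest first]: 146 @ $11 + 218 @ $15 + 175 @ $13 = $7,151
Total COGS = $198 + $7,151 = $7,349
Ending inventory: 142 @ $9 + 307 @ $11 + 84 @ $13 = $5,747

Ending inventory = $5,747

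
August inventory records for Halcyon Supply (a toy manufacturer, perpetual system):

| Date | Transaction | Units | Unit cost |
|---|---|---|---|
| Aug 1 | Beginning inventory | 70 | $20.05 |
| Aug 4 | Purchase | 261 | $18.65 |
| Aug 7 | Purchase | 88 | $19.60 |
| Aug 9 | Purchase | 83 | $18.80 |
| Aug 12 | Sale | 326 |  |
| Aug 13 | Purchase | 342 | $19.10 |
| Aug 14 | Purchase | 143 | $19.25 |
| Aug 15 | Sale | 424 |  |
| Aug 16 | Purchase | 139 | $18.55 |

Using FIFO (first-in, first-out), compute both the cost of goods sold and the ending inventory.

Aug 12, 326 sold [FIFO — oldest first]: 70 @ $20.05 + 256 @ $18.65 = $6,177.90
Aug 15, 424 sold [FIFO — oldest first]: 5 @ $18.65 + 88 @ $19.60 + 83 @ $18.80 + 248 @ $19.10 = $8,115.25
Total COGS = $6,177.90 + $8,115.25 = $14,293.15
Ending inventory: 94 @ $19.10 + 143 @ $19.25 + 139 @ $18.55 = $7,126.60

COGS = $14,293.15; ending inventory = $7,126.60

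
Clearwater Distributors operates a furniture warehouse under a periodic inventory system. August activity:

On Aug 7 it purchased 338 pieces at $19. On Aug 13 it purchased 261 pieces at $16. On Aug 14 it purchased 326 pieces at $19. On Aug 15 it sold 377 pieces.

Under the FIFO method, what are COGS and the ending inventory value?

COGS = $7,046; ending inventory = $9,746

Aug 15, 377 sold [FIFO — oldest first]: 338 @ $19 + 39 @ $16 = $7,046
Ending inventory: 222 @ $16 + 326 @ $19 = $9,746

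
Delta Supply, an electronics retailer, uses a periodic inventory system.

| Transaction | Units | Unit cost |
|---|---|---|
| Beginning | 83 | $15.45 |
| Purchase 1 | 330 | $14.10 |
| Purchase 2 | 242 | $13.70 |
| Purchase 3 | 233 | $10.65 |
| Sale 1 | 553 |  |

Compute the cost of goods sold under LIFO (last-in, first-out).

Sale 1 (553) [LIFO — newest first]: 233 @ $10.65 + 242 @ $13.70 + 78 @ $14.10 = $6,896.65
Ending inventory: 83 @ $15.45 + 252 @ $14.10 = $4,835.55
Check: goods available $11,732.20 = COGS $6,896.65 + ending $4,835.55

COGS = $6,896.65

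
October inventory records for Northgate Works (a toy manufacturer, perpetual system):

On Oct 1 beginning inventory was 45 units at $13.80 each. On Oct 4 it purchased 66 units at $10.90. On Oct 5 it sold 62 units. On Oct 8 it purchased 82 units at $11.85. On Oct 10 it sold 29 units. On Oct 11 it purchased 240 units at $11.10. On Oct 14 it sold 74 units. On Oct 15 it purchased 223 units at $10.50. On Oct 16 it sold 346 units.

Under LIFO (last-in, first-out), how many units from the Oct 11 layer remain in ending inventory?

Oct 5, 62 sold [LIFO — newest first]: 62 @ $10.90 = $675.80
Oct 10, 29 sold [LIFO — newest first]: 29 @ $11.85 = $343.65
Oct 14, 74 sold [LIFO — newest first]: 74 @ $11.10 = $821.40
Oct 16, 346 sold [LIFO — newest first]: 223 @ $10.50 + 123 @ $11.10 = $3,706.80
Total COGS = $675.80 + $343.65 + $821.40 + $3,706.80 = $5,547.65
Ending inventory: 45 @ $13.80 + 4 @ $10.90 + 53 @ $11.85 + 43 @ $11.10 = $1,769.95

43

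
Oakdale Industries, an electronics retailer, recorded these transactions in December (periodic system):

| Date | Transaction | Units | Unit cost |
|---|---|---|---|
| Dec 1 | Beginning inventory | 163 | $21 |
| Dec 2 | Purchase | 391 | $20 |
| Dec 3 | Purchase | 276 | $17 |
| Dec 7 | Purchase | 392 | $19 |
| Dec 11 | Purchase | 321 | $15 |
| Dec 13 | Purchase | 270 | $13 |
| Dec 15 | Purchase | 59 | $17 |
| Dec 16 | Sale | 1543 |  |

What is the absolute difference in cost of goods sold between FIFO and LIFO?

$2,230

FIFO COGS: 163 @ $21 + 391 @ $20 + 276 @ $17 + 392 @ $19 + 321 @ $15 = $28,198
LIFO COGS: 59 @ $17 + 270 @ $13 + 321 @ $15 + 392 @ $19 + 276 @ $17 + 225 @ $20 = $25,968
Difference = |$28,198 − $25,968| = $2,230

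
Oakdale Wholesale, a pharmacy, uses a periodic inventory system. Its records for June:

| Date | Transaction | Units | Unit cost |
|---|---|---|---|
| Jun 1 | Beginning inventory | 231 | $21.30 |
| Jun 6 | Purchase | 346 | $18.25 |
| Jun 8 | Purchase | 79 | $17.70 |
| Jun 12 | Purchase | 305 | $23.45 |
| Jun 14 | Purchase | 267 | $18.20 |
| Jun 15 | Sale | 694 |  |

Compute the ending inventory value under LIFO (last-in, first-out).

Ending inventory = $10,450.05

Jun 15, 694 sold [LIFO — newest first]: 267 @ $18.20 + 305 @ $23.45 + 79 @ $17.70 + 43 @ $18.25 = $14,194.70
Ending inventory: 231 @ $21.30 + 303 @ $18.25 = $10,450.05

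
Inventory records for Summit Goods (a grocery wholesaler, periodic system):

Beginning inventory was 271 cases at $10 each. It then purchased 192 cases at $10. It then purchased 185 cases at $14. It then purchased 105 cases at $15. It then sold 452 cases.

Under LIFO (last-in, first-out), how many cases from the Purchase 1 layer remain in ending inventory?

30

Sale 1 (452) [LIFO — newest first]: 105 @ $15 + 185 @ $14 + 162 @ $10 = $5,785
Ending inventory: 271 @ $10 + 30 @ $10 = $3,010
Check: goods available $8,795 = COGS $5,785 + ending $3,010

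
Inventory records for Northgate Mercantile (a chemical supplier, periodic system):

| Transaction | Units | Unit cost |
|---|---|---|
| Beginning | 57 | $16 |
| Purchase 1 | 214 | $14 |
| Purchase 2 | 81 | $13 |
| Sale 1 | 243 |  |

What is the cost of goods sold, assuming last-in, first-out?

Sale 1 (243) [LIFO — newest first]: 81 @ $13 + 162 @ $14 = $3,321
Ending inventory: 57 @ $16 + 52 @ $14 = $1,640
Check: goods available $4,961 = COGS $3,321 + ending $1,640

COGS = $3,321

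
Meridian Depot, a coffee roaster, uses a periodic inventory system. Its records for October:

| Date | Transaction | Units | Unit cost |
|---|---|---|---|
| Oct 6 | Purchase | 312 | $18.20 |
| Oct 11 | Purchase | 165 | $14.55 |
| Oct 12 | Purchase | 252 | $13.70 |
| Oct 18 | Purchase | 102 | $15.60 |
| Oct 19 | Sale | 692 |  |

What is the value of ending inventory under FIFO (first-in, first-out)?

Oct 19, 692 sold [FIFO — oldest first]: 312 @ $18.20 + 165 @ $14.55 + 215 @ $13.70 = $11,024.65
Ending inventory: 37 @ $13.70 + 102 @ $15.60 = $2,098.10

Ending inventory = $2,098.10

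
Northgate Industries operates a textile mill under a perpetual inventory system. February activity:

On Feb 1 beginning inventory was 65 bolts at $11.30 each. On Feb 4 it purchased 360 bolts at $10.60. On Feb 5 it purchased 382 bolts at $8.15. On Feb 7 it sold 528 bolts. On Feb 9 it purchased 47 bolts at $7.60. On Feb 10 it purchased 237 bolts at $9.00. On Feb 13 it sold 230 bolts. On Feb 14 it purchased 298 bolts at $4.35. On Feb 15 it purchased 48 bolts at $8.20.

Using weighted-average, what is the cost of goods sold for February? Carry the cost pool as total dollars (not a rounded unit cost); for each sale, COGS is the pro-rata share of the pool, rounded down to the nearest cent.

After Feb 1: 65 on hand, pool $734.50 (≈ $11.3000 each)
After Feb 4: 425 on hand, pool $4,550.50 (≈ $10.7071 each)
After Feb 5: 807 on hand, pool $7,663.80 (≈ $9.4967 each)
Feb 7, sell 528: 528/807 × $7,663.80 → $5,014.23
After Feb 9: 326 on hand, pool $3,006.77 (≈ $9.2232 each)
After Feb 10: 563 on hand, pool $5,139.77 (≈ $9.1293 each)
Feb 13, sell 230: 230/563 × $5,139.77 → $2,099.72
After Feb 14: 631 on hand, pool $4,336.35 (≈ $6.8722 each)
After Feb 15: 679 on hand, pool $4,729.95 (≈ $6.9661 each)
Total COGS = $5,014.23 + $2,099.72 = $7,113.95
Ending inventory (cost pool remaining) = $4,729.95

COGS = $7,113.95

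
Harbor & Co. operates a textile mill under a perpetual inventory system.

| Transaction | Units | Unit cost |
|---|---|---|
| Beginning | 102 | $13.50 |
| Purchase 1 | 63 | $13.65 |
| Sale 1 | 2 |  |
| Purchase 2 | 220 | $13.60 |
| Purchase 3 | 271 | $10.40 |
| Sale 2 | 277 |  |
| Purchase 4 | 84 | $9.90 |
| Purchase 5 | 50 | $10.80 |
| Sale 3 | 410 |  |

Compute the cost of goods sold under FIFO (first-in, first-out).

Sale 1 (2) [FIFO — oldest first]: 2 @ $13.50 = $27.00
Sale 2 (277) [FIFO — oldest first]: 100 @ $13.50 + 63 @ $13.65 + 114 @ $13.60 = $3,760.35
Sale 3 (410) [FIFO — oldest first]: 106 @ $13.60 + 271 @ $10.40 + 33 @ $9.90 = $4,586.70
Total COGS = $27.00 + $3,760.35 + $4,586.70 = $8,374.05
Ending inventory: 51 @ $9.90 + 50 @ $10.80 = $1,044.90

COGS = $8,374.05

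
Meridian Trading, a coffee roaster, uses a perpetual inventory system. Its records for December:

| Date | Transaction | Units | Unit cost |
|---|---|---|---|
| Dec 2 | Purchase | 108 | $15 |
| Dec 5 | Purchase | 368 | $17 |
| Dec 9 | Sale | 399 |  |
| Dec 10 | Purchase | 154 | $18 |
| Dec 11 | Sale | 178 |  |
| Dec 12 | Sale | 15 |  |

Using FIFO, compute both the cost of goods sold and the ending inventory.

Dec 9, 399 sold [FIFO — oldest first]: 108 @ $15 + 291 @ $17 = $6,567
Dec 11, 178 sold [FIFO — oldest first]: 77 @ $17 + 101 @ $18 = $3,127
Dec 12, 15 sold [FIFO — oldest first]: 15 @ $18 = $270
Total COGS = $6,567 + $3,127 + $270 = $9,964
Ending inventory: 38 @ $18 = $684

COGS = $9,964; ending inventory = $684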